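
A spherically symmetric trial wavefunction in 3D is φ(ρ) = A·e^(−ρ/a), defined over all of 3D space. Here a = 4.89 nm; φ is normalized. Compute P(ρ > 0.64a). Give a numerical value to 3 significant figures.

P ≈ 0.862

Integrate the radial probability density 4πρ²|φ|² over ρ > 0.64a.
A² is fixed by ∫₀^∞ 4πρ²|φ|² dρ = 1, i.e. A² = (π·a^3)^(−1).
Let u = ρ/a; then A², 4π and the length scale all cancel, so P = ∫_{0.64}^{∞} u^2·e^(-2·u) du ÷ ∫_{0}^{∞} u^2·e^(-2·u) du.
With ∫ u^2·e^(-2·u) du = -(2·u^2 + 2·u + 1)·e^(-2·u)/4 + C, the region integral is 1937·e^(-32/25)/2500 and the full one is 1/4.
The region integral divided by the full integral gives P = 0.8617.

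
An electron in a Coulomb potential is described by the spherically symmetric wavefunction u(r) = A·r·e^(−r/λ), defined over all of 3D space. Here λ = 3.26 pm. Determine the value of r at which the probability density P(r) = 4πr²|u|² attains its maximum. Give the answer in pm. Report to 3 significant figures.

Set d/dr [P(r) = 4πr²|u|²] = 0 and solve for r > 0.
This gives r = 2·λ.
With λ = 3.26, the most probable radial distance is 6.520 pm.

r ≈ 6.52 pm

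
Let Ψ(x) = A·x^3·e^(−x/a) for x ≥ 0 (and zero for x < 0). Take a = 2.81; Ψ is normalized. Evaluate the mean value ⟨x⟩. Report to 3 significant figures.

⟨x⟩ ≈ 9.84

By definition ⟨x⟩ = ∫ x |Ψ(x)|² dx.
Using ∫₀^∞ xⁿ e^(−αx) dx = n!/αⁿ⁺¹, since the A² factors cancel between numerator and denominator, ⟨x⟩ = 7·a/2.
With a = 2.81, ⟨x⟩ = 9.835.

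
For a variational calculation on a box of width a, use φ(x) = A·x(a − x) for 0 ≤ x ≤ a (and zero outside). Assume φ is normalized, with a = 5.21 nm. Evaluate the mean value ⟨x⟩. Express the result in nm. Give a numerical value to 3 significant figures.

By definition ⟨x⟩ = ∫ x |φ(x)|² dx.
Expanding the polynomial and integrating term by term, the ratio of the moment integral to the normalization integral gives ⟨x⟩ = a/2.
With a = 5.21, ⟨x⟩ = 2.605.

⟨x⟩ ≈ 2.61 nm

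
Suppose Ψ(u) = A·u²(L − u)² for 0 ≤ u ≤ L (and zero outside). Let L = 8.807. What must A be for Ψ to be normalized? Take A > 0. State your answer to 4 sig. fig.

A ≈ 0.001406

We need A² ∫|f|² du = 1, taking the integral from 0 to L.
The integral (without the A² prefactor) comes out to L^9/630.
So A² = (L^9/630)^(−1).
Substituting L = 8.807 gives A² = 0.0000019765, so A = 0.0014059.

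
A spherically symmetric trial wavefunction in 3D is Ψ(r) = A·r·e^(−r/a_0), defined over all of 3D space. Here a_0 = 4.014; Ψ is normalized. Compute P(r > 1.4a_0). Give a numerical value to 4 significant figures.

Integrate the radial probability density 4πr²|Ψ|² over r > 1.4a_0.
The full normalization integral is A²·[3·π·a_0^5] = 1, fixing A².
In terms of u = r/a_0 (A², 4π and the length scale all cancel between numerator and denominator), P = [∫_{1.4}^{∞} u^4·e^(-2·u) du] / [∫_{0}^{∞} u^4·e^(-2·u) du].
With ∫ u^4·e^(-2·u) du = -(u^4/2 + u^3 + 3·u^2/2 + 3·u/2 + 3/4)·e^(-2·u) + C, the region integral is ≈ 0.635757 and the full one is 3/4.
This evaluates to P = 0.84768.

P ≈ 0.8477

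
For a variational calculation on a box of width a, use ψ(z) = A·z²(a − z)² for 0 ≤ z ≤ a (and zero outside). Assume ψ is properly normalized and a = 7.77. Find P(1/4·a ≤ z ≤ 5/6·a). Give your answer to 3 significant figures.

|ψ|² is the probability density, so P = ∫_{1/4·a}^{5/6·a} |ψ|² dz.
With A² fixed by ∫|ψ|² = 1, i.e. A² = (a^9/630)^(−1), substitute and integrate.
Let u = z/a; then A² and the length scale cancel, so P = ∫_{1/4}^{5/6} u^4·(1 - u)^4 du ÷ ∫_{0}^{1} u^4·(1 - u)^4 du.
Using ∫ u^4·(1 - u)^4 du = u^5·(70·u^4 - 315·u^3 + 540·u^2 - 420·u + 126)/630, the numerator is ≈ 0.0014954 and the denominator is 1/630.
Taking the ratio, P = 0.9421.

P ≈ 0.942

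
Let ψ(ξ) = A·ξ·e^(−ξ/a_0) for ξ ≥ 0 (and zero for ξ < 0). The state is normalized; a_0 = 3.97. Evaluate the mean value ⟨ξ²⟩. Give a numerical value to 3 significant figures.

⟨ξ^2⟩ ≈ 47.3

⟨ξ²⟩ = ∫ ξ^2 |ψ|² dξ over the full domain.
With ∫₀^∞ ξ^4 e^(−αξ) dξ = 4!/α^5, the ratio of the moment integral to the normalization integral gives ⟨ξ²⟩ = 3·a_0^2.
Putting a_0 = 3.97 gives 47.28.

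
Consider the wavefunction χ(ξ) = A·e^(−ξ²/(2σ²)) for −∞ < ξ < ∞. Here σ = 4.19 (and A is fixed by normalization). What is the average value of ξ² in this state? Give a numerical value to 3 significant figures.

⟨ξ²⟩ = ∫ ξ^2 |χ|² dξ over the full domain.
Since the A² factors cancel between numerator and denominator, ⟨ξ²⟩ = σ^2/2.
With σ = 4.19, ⟨ξ^2⟩ = 8.778.

⟨ξ^2⟩ ≈ 8.78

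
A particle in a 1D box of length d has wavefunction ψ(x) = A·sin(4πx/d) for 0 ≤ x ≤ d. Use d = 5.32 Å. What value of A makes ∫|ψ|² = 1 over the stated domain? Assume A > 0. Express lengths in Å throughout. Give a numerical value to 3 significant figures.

Require ∫ |ψ|² dx = 1 over the whole domain.
Using sin²θ = (1 − cos 2θ)/2, ∫|ψ|² dx = A²·(d/2).
So A² = (d/2)^(−1).
Substituting d = 5.32 gives A² = 0.3759, so A = 0.6131.

A ≈ 0.613 Å^(-1/2)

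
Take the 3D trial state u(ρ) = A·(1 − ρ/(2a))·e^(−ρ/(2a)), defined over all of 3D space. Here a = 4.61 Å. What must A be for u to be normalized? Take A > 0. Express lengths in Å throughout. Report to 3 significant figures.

Normalization requires ∫|u|² 4πρ² dρ = 1, integrated from 0 to ∞.
The angular integral contributes 4π, leaving ∫₀^∞ ρ²|u|² dρ.
The integral (without the A² prefactor) comes out to 8·π·a^3.
Hence A² = 1/[8·π·a^3].
Plugging in a = 4.61 yields A = 0.02015.

A ≈ 0.0202 Å^(-3/2)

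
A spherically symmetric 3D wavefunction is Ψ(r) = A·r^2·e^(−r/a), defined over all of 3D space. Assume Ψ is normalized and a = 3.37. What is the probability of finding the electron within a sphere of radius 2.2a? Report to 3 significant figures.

P = ∫ |Ψ|² 4πr² dr over r ≤ 2.2a.
Normalization gives A² = 1/(45·π·a^7/2).
Substituting u = r/a, A², 4π and the length scale all cancel in the ratio: P = ∫_{0}^{2.2} u^6·e^(-2·u) du / ∫_{0}^{∞} u^6·e^(-2·u) du.
An antiderivative of u^6·e^(-2·u) is -(4·u^6 + 12·u^5 + 30·u^4 + 60·u^3 + 90·u^2 + 90·u + 45)·e^(-2·u)/8; evaluating from 0 to 2.2 gives ≈ 0.87950, while the full integral is 45/8.
The region integral divided by the full integral gives P = 0.1564.

P ≈ 0.156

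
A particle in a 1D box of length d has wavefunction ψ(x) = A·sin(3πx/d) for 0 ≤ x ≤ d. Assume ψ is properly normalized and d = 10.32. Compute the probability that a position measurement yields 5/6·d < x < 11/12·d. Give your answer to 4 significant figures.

P ≈ 0.1364

|ψ|² is the probability density, so P = ∫_{5/6·d}^{11/12·d} |ψ|² dx.
The normalization integral ∫|ψ|²dx over the whole domain equals d/2·A², and A² cancels in the ratio.
In terms of u = x/d (A² and the length scale cancel between numerator and denominator), P = [∫_{5/6}^{11/12} sin(3·π·u)^2 du] / [∫_{0}^{1} sin(3·π·u)^2 du].
Using ∫ sin(3·π·u)^2 du = u/2 - sin(6·π·u)/(12·π), the numerator is 1/(12·π) + 1/24 and the denominator is 1/2.
The result is P = (2 + π)/(12·π).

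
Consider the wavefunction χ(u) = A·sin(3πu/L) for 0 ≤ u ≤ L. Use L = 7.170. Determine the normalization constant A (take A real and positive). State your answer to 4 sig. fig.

A ≈ 0.5281

Require ∫ |χ|² du = 1 over the whole domain.
Carrying out the integral gives A² · L/2.
Plugging in L = 7.170 yields A = 0.52815.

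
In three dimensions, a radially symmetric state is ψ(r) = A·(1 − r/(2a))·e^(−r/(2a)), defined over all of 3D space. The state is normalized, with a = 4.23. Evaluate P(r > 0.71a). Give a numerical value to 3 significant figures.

P ≈ 0.980

With dV = 4πr²dr, the probability is ∫|ψ|² dV over r > 0.71a.
The full normalization integral is A²·[8·π·a^3] = 1, fixing A².
Let u = r/a; then A², 4π and the length scale all cancel, so P = ∫_{0.71}^{∞} u^2·(1 - u/2)^2·e^(-u) du ÷ ∫_{0}^{∞} u^2·(1 - u/2)^2·e^(-u) du.
An antiderivative of u^2·(1 - u/2)^2·e^(-u) is -(u^4/4 + u^2 + 2·u + 2)·e^(-u); evaluating from 0.71 to ∞ gives ≈ 1.9605, while the full integral is 2.
Taking the ratio yields P = 0.9802.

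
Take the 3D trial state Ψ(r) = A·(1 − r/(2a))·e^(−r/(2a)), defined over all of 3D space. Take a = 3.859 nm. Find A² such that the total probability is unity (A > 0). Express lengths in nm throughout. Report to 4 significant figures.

Require ∫ |Ψ|² 4πr² dr = 1 over the whole domain.
Recall ∫₀^∞ r^m e^(−r/β) dr = m!·β^(m+1), carrying out the integral gives A² · 8·π·a^3.
Setting this equal to 1 gives A² = 1/(8·π·a^3).
With a = 3.859: A² = 0.00069237 and A = 0.026313.

A^2 ≈ 0.0006924 nm^(-3)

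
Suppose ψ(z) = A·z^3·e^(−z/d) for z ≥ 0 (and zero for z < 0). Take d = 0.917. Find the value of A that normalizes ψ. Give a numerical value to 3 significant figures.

A ≈ 0.571

Require ∫ |ψ|² dz = 1 over the whole domain.
With ψ = A·z^3·e^(−z/d), the integral evaluates to A²·[45·d^7/8].
Plugging in d = 0.917 yields A = 0.5710.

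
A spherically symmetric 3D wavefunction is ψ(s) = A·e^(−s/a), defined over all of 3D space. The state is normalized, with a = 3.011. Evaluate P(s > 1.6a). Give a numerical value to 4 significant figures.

P = ∫ |ψ|² 4πs² ds over s > 1.6a.
Normalization gives A² = 1/(π·a^3).
In terms of u = s/a (A², 4π and the length scale all cancel between numerator and denominator), P = [∫_{1.6}^{∞} u^2·e^(-2·u) du] / [∫_{0}^{∞} u^2·e^(-2·u) du].
Using ∫ u^2·e^(-2·u) du = -(2·u^2 + 2·u + 1)·e^(-2·u)/4, the numerator is 233·e^(-16/5)/100 and the denominator is 1/4.
Taking the ratio yields P = 0.37990.

P ≈ 0.3799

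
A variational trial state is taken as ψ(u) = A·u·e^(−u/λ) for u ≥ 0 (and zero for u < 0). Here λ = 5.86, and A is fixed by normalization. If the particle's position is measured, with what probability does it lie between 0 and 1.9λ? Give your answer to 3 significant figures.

The probability is P = ∫ |ψ|² du over [0, 1.9λ].
Since A² = 1/(λ^3/4), this is the region integral divided by the full normalization integral.
Let t = u/λ; then A² and the length scale cancel, so P = ∫_{0}^{1.9} t^2·e^(-2·t) dt ÷ ∫_{0}^{∞} t^2·e^(-2·t) dt.
With ∫ t^2·e^(-2·t) dt = -(2·t^2 + 2·t + 1)·e^(-2·t)/4 + C, the region integral is 1/4 - 601·e^(-19/5)/200 and the full one is 1/4.
This works out to P = 0.7311.

P ≈ 0.731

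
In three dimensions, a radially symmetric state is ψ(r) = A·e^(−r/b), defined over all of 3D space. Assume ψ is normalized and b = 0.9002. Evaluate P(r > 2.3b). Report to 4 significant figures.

P ≈ 0.1626

P = ∫ |ψ|² 4πr² dr over r > 2.3b.
The full normalization integral is A²·[π·b^3] = 1, fixing A².
Let u = r/b; then A², 4π and the length scale all cancel, so P = ∫_{2.3}^{∞} u^2·e^(-2·u) du ÷ ∫_{0}^{∞} u^2·e^(-2·u) du.
An antiderivative of u^2·e^(-2·u) is -(2·u^2 + 2·u + 1)·e^(-2·u)/4; evaluating from 2.3 to ∞ gives 809·e^(-23/5)/200, while the full integral is 1/4.
This evaluates to P = 0.16264.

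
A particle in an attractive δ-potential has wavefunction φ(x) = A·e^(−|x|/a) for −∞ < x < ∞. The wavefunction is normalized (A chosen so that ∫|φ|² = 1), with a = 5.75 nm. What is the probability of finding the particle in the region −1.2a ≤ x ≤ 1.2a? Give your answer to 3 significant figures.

P ≈ 0.909

P = ∫_{−1.2a}^{1.2a} |φ(x)|² dx.
Since A² = 1/(a), this is the region integral divided by the full normalization integral.
By symmetry take twice the x ≥ 0 contribution in numerator and denominator; the 2's cancel. In terms of u = x/a (A² and the length scale cancel between numerator and denominator), P = [∫_{0}^{1.2} e^(-2·u) du] / [∫_{0}^{∞} e^(-2·u) du].
Using ∫ e^(-2·u) du = -e^(-2·u)/2, the numerator is 1/2 - e^(-12/5)/2 and the denominator is 1/2.
Taking the ratio, P = 0.9093.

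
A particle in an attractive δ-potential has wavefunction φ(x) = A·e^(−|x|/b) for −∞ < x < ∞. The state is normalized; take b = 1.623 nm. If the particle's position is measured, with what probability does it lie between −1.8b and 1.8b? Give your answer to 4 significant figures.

P ≈ 0.9727

The probability is P = ∫ |φ|² dx over [−1.8b, 1.8b].
With A² fixed by ∫|φ|² = 1, i.e. A² = (b)^(−1), substitute and integrate.
Both integrals are even about x = 0, so only the x ≥ 0 halves are needed (the factors of 2 cancel). In terms of u = x/b (A² and the length scale cancel between numerator and denominator), P = [∫_{0}^{1.8} e^(-2·u) du] / [∫_{0}^{∞} e^(-2·u) du].
With ∫ e^(-2·u) du = -e^(-2·u)/2 + C, the region integral is 1/2 - e^(-18/5)/2 and the full one is 1/2.
The result is P = 0.97268.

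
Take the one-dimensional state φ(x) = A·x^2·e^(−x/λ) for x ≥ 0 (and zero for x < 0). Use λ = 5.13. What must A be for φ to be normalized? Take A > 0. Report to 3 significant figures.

Normalization requires ∫|φ|² dx = 1, integrated from 0 to ∞.
The integral (without the A² prefactor) comes out to 3·λ^5/4.
Setting this equal to 1 gives A² = 1/(3·λ^5/4).
Substituting λ = 5.13 gives A² = 0.0003753, so A = 0.01937.

A ≈ 0.0194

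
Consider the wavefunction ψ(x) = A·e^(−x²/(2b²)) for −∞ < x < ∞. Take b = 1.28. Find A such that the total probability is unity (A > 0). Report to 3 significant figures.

A ≈ 0.664

The normalization condition is ∫|ψ|² dx = 1 from −∞ to ∞.
∫|ψ|² dx = A²·(√(π)·b).
So A² = (√(π)·b)^(−1).
With b = 1.28: A² = 0.4408 and A = 0.6639.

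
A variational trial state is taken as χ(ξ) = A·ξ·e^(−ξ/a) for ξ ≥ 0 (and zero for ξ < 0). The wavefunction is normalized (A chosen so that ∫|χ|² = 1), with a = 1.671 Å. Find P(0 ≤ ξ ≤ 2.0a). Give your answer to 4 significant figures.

P ≈ 0.7619

P = ∫_{0}^{2.0a} |χ(ξ)|² dξ.
With A² fixed by ∫|χ|² = 1, i.e. A² = (a^3/4)^(−1), substitute and integrate.
Substituting u = ξ/a, A² and the length scale cancel in the ratio: P = ∫_{0}^{2.0} u^2·e^(-2·u) du / ∫_{0}^{∞} u^2·e^(-2·u) du.
An antiderivative of u^2·e^(-2·u) is -(2·u^2 + 2·u + 1)·e^(-2·u)/4; evaluating from 0 to 2.0 gives 1/4 - 13·e^(-4)/4, while the full integral is 1/4.
The result is P = 0.76190.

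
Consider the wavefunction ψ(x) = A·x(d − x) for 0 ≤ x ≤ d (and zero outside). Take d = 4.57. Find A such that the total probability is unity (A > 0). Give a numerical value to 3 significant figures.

The normalization condition is ∫|ψ|² dx = 1 from 0 to d.
Expanding the polynomial and integrating term by term, the integral (without the A² prefactor) comes out to d^5/30.
Hence A² = 1/[d^5/30].
Plugging in d = 4.57 yields A = 0.1227.

A ≈ 0.123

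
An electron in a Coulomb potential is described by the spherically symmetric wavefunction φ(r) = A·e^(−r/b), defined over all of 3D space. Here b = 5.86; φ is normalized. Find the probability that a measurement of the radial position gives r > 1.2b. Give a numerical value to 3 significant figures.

P ≈ 0.570

With dV = 4πr²dr, the probability is ∫|φ|² dV over r > 1.2b.
The full normalization integral is A²·[π·b^3] = 1, fixing A².
Let u = r/b; then A², 4π and the length scale all cancel, so P = ∫_{1.2}^{∞} u^2·e^(-2·u) du ÷ ∫_{0}^{∞} u^2·e^(-2·u) du.
With ∫ u^2·e^(-2·u) du = -(2·u^2 + 2·u + 1)·e^(-2·u)/4 + C, the region integral is 157·e^(-12/5)/100 and the full one is 1/4.
This evaluates to P = 0.5697.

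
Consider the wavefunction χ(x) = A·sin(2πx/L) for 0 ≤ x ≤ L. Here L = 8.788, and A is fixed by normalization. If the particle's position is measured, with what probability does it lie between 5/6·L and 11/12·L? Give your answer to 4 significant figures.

P ≈ 0.08333

|χ|² is the probability density, so P = ∫_{5/6·L}^{11/12·L} |χ|² dx.
Since A² = 1/(L/2), this is the region integral divided by the full normalization integral.
Let u = x/L; then A² and the length scale cancel, so P = ∫_{5/6}^{11/12} sin(2·π·u)^2 du ÷ ∫_{0}^{1} sin(2·π·u)^2 du.
Using ∫ sin(2·π·u)^2 du = u/2 - sin(4·π·u)/(8·π), the numerator is 1/24 and the denominator is 1/2.
Evaluating gives P = 1/12.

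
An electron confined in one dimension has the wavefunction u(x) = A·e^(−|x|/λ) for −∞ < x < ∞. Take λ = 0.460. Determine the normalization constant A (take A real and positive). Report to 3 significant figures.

A ≈ 1.47

The normalization condition is ∫|u|² dx = 1 from −∞ to ∞.
With u = A·e^(−|x|/λ), the integral evaluates to A²·[λ].
Hence A² = 1/[λ].
Plugging in λ = 0.460 yields A = 1.474.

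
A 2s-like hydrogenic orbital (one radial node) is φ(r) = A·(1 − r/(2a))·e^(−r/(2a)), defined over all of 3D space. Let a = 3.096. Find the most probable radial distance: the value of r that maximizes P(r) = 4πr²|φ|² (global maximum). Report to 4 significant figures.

r ≈ 16.21

Set d/dr [P(r) = 4πr²|φ|²] = 0 and solve for r > 0.
Solving yields r = a·(√(5) + 3).
With a = 3.096, the most probable radial distance is 16.211.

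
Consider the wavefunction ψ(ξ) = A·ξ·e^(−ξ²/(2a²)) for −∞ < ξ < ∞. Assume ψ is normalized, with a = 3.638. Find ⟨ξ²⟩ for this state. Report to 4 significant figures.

⟨ξ^2⟩ ≈ 19.85

By definition ⟨ξ²⟩ = ∫ ξ^2 |ψ(ξ)|² dξ.
Evaluating both integrals, ⟨ξ²⟩ = 3·a^2/2.
Putting a = 3.638 gives 19.853.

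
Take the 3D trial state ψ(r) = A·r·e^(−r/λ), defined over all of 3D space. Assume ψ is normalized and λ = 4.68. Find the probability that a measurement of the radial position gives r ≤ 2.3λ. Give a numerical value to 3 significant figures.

P ≈ 0.487

P = ∫ |ψ|² 4πr² dr over r ≤ 2.3λ.
A² is fixed by ∫₀^∞ 4πr²|ψ|² dr = 1, i.e. A² = (3·π·λ^5)^(−1).
Let u = r/λ; then A², 4π and the length scale all cancel, so P = ∫_{0}^{2.3} u^4·e^(-2·u) du ÷ ∫_{0}^{∞} u^4·e^(-2·u) du.
With ∫ u^4·e^(-2·u) du = -(u^4/2 + u^3 + 3·u^2/2 + 3·u/2 + 3/4)·e^(-2·u) + C, the region integral is ≈ 0.36507 and the full one is 3/4.
This evaluates to P = 0.4868.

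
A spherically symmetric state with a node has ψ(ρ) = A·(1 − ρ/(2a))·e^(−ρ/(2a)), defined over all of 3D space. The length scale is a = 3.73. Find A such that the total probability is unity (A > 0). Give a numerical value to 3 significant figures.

A ≈ 0.0277

We need A² ∫|f|² 4πρ² dρ = 1, taking the integral from 0 to ∞.
In 3D with spherical symmetry the volume element is 4πρ² dρ.
The integral (without the A² prefactor) comes out to 8·π·a^3.
Setting this equal to 1 gives A² = 1/(8·π·a^3).
Plugging in a = 3.73 yields A = 0.02769.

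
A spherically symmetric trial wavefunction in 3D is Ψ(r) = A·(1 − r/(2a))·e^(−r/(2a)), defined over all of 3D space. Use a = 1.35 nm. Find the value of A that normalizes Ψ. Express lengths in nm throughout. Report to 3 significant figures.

Require ∫ |Ψ|² 4πr² dr = 1 over the whole domain.
(Spherical symmetry: dV = 4πr² dr.)
With ∫₀^∞ r^4 e^(−αr) dr = 4!/α^5, carrying out the integral gives A² · 8·π·a^3.
Hence A² = 1/[8·π·a^3].
Substituting a = 1.35 gives A² = 0.01617, so A = 0.1272.

A ≈ 0.127 nm^(-3/2)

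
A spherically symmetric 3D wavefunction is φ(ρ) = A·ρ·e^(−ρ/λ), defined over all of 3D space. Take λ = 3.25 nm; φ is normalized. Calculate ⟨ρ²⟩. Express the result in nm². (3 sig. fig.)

By definition ⟨ρ²⟩ = ∫ ρ^2 |φ(ρ)|² 4πρ² dρ.
With ∫₀^∞ ρ^6 e^(−αρ) dρ = 6!/α^7, evaluating both integrals, ⟨ρ²⟩ = 15·λ^2/2.
Putting λ = 3.25 gives 79.22.

⟨ρ^2⟩ ≈ 79.2 nm^2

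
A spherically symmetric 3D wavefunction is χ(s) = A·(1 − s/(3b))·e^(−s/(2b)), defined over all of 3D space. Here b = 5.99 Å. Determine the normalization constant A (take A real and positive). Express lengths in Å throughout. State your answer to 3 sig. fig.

The normalization condition is ∫|χ|² 4πs² ds = 1 from 0 to ∞.
Recall ∫₀^∞ s^m e^(−s/β) ds = m!·β^(m+1), ∫|χ|² 4πs² ds = A²·(8·π·b^3/3).
Plugging in b = 5.99 yields A = 0.02357.

A ≈ 0.0236 Å^(-3/2)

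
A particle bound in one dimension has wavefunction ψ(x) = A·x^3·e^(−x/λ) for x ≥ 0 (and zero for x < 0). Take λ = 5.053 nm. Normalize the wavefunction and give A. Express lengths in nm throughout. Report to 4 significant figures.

A ≈ 0.001454 nm^(-7/2)

The normalization condition is ∫|ψ|² dx = 1 from 0 to ∞.
Using ∫₀^∞ xⁿ e^(−αx) dx = n!/αⁿ⁺¹, with ψ = A·x^3·e^(−x/λ), the integral evaluates to A²·[45·λ^7/8].
So A² = (45·λ^7/8)^(−1).
Substituting λ = 5.053 gives A² = 0.0000021136, so A = 0.0014538.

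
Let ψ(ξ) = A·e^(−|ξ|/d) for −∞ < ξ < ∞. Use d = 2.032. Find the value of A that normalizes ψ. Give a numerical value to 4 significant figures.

Normalization requires ∫|ψ|² dξ = 1, integrated from −∞ to ∞.
With ∫₀^∞ ξ^0 e^(−αξ) dξ = 0!/α^1, with ψ = A·e^(−|ξ|/d), the integral evaluates to A²·[d].
So A² = (d)^(−1).
Plugging in d = 2.032 yields A = 0.70152.

A ≈ 0.7015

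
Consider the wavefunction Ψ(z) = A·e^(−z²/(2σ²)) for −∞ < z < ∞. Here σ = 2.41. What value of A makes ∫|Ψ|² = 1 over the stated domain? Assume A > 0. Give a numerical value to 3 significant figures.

A ≈ 0.484

We need A² ∫|f|² dz = 1, taking the integral from −∞ to ∞.
The integral (without the A² prefactor) comes out to √(π)·σ.
Setting this equal to 1 gives A² = 1/(√(π)·σ).
Plugging in σ = 2.41 yields A = 0.4838.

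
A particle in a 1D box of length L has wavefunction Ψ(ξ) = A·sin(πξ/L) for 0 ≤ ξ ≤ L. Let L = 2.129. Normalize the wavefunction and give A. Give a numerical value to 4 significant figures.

Require ∫ |Ψ|² dξ = 1 over the whole domain.
The integral (without the A² prefactor) comes out to L/2.
Substituting L = 2.129 gives A² = 0.93941, so A = 0.96923.

A ≈ 0.9692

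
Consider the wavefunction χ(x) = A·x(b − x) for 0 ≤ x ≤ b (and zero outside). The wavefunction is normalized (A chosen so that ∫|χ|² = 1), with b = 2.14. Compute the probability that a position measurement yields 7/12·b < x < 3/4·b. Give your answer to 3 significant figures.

P ≈ 0.243

The probability is P = ∫ |χ|² dx over [7/12·b, 3/4·b].
With A² fixed by ∫|χ|² = 1, i.e. A² = (b^5/30)^(−1), substitute and integrate.
In terms of u = x/b (A² and the length scale cancel between numerator and denominator), P = [∫_{7/12}^{3/4} u^2·(1 - u)^2 du] / [∫_{0}^{1} u^2·(1 - u)^2 du].
An antiderivative of u^2·(1 - u)^2 is u^3·(6·u^2 - 15·u + 10)/30; evaluating from 7/12 to 3/4 gives ≈ 0.0081035, while the full integral is 1/30.
Evaluating gives P = 0.2431.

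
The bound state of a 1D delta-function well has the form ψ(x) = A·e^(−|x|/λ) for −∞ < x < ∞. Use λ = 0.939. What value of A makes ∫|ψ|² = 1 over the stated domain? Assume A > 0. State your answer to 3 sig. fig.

Normalization requires ∫|ψ|² dx = 1, integrated from −∞ to ∞.
Recall ∫₀^∞ x^m e^(−x/β) dx = m!·β^(m+1), with ψ = A·e^(−|x|/λ), the integral evaluates to A²·[λ].
So A² = (λ)^(−1).
Plugging in λ = 0.939 yields A = 1.032.

A ≈ 1.03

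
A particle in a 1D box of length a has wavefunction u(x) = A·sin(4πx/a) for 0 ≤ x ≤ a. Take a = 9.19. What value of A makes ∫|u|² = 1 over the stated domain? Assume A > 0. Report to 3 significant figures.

A ≈ 0.467

Normalization requires ∫|u|² dx = 1, integrated from 0 to a.
∫|u|² dx = A²·(a/2).
So A² = (a/2)^(−1).
Substituting a = 9.19 gives A² = 0.2176, so A = 0.4665.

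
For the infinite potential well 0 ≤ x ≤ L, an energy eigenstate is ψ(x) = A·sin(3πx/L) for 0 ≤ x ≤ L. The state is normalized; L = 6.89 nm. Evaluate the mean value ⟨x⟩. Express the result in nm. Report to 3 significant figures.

⟨x⟩ ≈ 3.45 nm

The expectation value is the |ψ|²-weighted average of x: ∫ x|ψ|² dx.
Since the A² factors cancel between numerator and denominator, ⟨x⟩ = L/2.
With L = 6.89, ⟨x⟩ = 3.445.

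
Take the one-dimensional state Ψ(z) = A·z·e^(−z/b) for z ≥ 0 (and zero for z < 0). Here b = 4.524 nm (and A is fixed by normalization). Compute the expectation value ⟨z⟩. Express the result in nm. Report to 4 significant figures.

By definition ⟨z⟩ = ∫ z |Ψ(z)|² dz.
Using ∫₀^∞ zⁿ e^(−αz) dz = n!/αⁿ⁺¹, the ratio of the moment integral to the normalization integral gives ⟨z⟩ = 3·b/2.
Putting b = 4.524 gives 6.7860.

⟨z⟩ ≈ 6.786 nm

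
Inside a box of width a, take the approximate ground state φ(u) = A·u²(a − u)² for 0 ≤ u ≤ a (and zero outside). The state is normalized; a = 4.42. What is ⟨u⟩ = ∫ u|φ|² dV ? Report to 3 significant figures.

⟨u⟩ = ∫ u |φ|² du over the full domain.
Evaluating both integrals, ⟨u⟩ = a/2.
Putting a = 4.42 gives 2.210.

⟨u⟩ ≈ 2.21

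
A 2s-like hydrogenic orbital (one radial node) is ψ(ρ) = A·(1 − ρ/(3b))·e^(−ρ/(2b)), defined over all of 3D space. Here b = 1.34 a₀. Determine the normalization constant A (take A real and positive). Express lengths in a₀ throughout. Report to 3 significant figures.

A ≈ 0.223 a₀^(-3/2)

The normalization condition is ∫|ψ|² 4πρ² dρ = 1 from 0 to ∞.
The angular integral contributes 4π, leaving ∫₀^∞ ρ²|ψ|² dρ.
Carrying out the integral gives A² · 8·π·b^3/3.
Setting this equal to 1 gives A² = 1/(8·π·b^3/3).
Substituting b = 1.34 gives A² = 0.04961, so A = 0.2227.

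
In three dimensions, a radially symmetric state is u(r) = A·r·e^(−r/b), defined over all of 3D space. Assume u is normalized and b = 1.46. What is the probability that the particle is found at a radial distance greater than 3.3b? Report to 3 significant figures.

P ≈ 0.213

P = ∫ |u|² 4πr² dr over r > 3.3b.
A² is fixed by ∫₀^∞ 4πr²|u|² dr = 1, i.e. A² = (3·π·b^5)^(−1).
Substituting t = r/b, A², 4π and the length scale all cancel in the ratio: P = ∫_{3.3}^{∞} t^4·e^(-2·t) dt / ∫_{0}^{∞} t^4·e^(-2·t) dt.
An antiderivative of t^4·e^(-2·t) is -(t^4/2 + t^3 + 3·t^2/2 + 3·t/2 + 3/4)·e^(-2·t); evaluating from 3.3 to ∞ gives ≈ 0.15953, while the full integral is 3/4.
Taking the ratio yields P = 0.2127.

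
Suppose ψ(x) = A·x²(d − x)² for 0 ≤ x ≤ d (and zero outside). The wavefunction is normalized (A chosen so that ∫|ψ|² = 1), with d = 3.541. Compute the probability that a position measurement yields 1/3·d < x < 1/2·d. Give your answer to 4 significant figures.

P ≈ 0.3552

The probability is P = ∫ |ψ|² dx over [1/3·d, 1/2·d].
The normalization integral ∫|ψ|²dx over the whole domain equals d^9/630·A², and A² cancels in the ratio.
Let u = x/d; then A² and the length scale cancel, so P = ∫_{1/3}^{1/2} u^4·(1 - u)^4 du ÷ ∫_{0}^{1} u^4·(1 - u)^4 du.
Using ∫ u^4·(1 - u)^4 du = u^5·(70·u^4 - 315·u^3 + 540·u^2 - 420·u + 126)/630, the numerator is ≈ 0.000563737 and the denominator is 1/630.
This works out to P = 0.35515.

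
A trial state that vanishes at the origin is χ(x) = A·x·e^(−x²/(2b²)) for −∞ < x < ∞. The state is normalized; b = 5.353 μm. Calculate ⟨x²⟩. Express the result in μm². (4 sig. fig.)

⟨x^2⟩ ≈ 42.98 μm^2

The expectation value is the |χ|²-weighted average of x^2: ∫ x^2|χ|² dx.
Using the Gaussian integral ∫_{−∞}^{∞} e^(−αx²) dx = √(π/α), since the A² factors cancel between numerator and denominator, ⟨x²⟩ = 3·b^2/2.
Putting b = 5.353 gives 42.982.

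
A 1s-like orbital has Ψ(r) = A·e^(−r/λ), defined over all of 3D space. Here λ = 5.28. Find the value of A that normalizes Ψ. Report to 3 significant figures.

A ≈ 0.0465

We need A² ∫|f|² 4πr² dr = 1, taking the integral from 0 to ∞.
Using ∫₀^∞ rⁿ e^(−αr) dr = n!/αⁿ⁺¹, with Ψ = A·e^(−r/λ), the integral evaluates to A²·[π·λ^3].
Setting this equal to 1 gives A² = 1/(π·λ^3).
With λ = 5.28: A² = 0.002162 and A = 0.04650.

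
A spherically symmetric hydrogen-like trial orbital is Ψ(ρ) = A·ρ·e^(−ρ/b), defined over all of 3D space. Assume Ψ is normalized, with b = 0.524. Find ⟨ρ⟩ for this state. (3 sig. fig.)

By definition ⟨ρ⟩ = ∫ ρ |Ψ(ρ)|² 4πρ² dρ.
The ratio of the moment integral to the normalization integral gives ⟨ρ⟩ = 5·b/2.
With b = 0.524, ⟨ρ⟩ = 1.310.

⟨ρ⟩ ≈ 1.31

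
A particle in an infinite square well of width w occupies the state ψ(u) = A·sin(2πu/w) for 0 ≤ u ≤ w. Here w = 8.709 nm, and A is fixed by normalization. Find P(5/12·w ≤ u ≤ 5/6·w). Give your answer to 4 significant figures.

P ≈ 0.4167

The probability is P = ∫ |ψ|² du over [5/12·w, 5/6·w].
Since A² = 1/(w/2), this is the region integral divided by the full normalization integral.
Let t = u/w; then A² and the length scale cancel, so P = ∫_{5/12}^{5/6} sin(2·π·t)^2 dt ÷ ∫_{0}^{1} sin(2·π·t)^2 dt.
An antiderivative of sin(2·π·t)^2 is t/2 - sin(4·π·t)/(8·π); evaluating from 5/12 to 5/6 gives 5/24, while the full integral is 1/2.
This works out to P = 5/12.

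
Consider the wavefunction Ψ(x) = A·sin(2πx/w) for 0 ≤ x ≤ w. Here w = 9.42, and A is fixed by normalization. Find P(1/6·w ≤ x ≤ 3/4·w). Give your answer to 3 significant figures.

The probability is P = ∫ |Ψ|² dx over [1/6·w, 3/4·w].
With A² fixed by ∫|Ψ|² = 1, i.e. A² = (w/2)^(−1), substitute and integrate.
In terms of u = x/w (A² and the length scale cancel between numerator and denominator), P = [∫_{1/6}^{3/4} sin(2·π·u)^2 du] / [∫_{0}^{1} sin(2·π·u)^2 du].
Using ∫ sin(2·π·u)^2 du = u/2 - sin(4·π·u)/(8·π), the numerator is √(3)/(16·π) + 7/24 and the denominator is 1/2.
Evaluating gives P = √(3)/(8·π) + 7/12.

P ≈ 0.652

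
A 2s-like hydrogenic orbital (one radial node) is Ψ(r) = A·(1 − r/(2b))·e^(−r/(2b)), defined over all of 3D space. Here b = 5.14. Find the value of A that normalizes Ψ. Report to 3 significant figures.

A ≈ 0.0171

The normalization condition is ∫|Ψ|² 4πr² dr = 1 from 0 to ∞.
The angular integral contributes 4π, leaving ∫₀^∞ r²|Ψ|² dr.
Using ∫₀^∞ rⁿ e^(−αr) dr = n!/αⁿ⁺¹, with Ψ = A·(1 − r/(2b))·e^(−r/(2b)), the integral evaluates to A²·[8·π·b^3].
So A² = (8·π·b^3)^(−1).
With b = 5.14: A² = 0.0002930 and A = 0.01712.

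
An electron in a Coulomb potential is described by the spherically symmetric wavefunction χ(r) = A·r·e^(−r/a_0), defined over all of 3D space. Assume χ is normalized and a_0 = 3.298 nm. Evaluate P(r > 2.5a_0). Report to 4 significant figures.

P ≈ 0.4405

With dV = 4πr²dr, the probability is ∫|χ|² dV over r > 2.5a_0.
Normalization gives A² = 1/(3·π·a_0^5).
In terms of u = r/a_0 (A², 4π and the length scale all cancel between numerator and denominator), P = [∫_{2.5}^{∞} u^4·e^(-2·u) du] / [∫_{0}^{∞} u^4·e^(-2·u) du].
Using ∫ u^4·e^(-2·u) du = -(u^4/2 + u^3 + 3·u^2/2 + 3·u/2 + 3/4)·e^(-2·u), the numerator is 1569·e^(-5)/32 and the denominator is 3/4.
Taking the ratio yields P = 0.44049.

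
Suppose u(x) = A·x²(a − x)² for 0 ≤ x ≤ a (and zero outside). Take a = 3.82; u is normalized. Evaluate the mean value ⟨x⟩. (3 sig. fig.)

⟨x⟩ = ∫ x |u|² dx over the full domain.
Expanding the polynomial and integrating term by term, evaluating both integrals, ⟨x⟩ = a/2.
Putting a = 3.82 gives 1.910.

⟨x⟩ ≈ 1.91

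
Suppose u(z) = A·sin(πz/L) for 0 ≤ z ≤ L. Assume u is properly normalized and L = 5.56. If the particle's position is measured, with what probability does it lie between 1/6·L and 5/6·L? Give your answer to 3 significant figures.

P ≈ 0.942

|u|² is the probability density, so P = ∫_{1/6·L}^{5/6·L} |u|² dz.
Since A² = 1/(L/2), this is the region integral divided by the full normalization integral.
Let t = z/L; then A² and the length scale cancel, so P = ∫_{1/6}^{5/6} sin(π·t)^2 dt ÷ ∫_{0}^{1} sin(π·t)^2 dt.
With ∫ sin(π·t)^2 dt = t/2 - sin(2·π·t)/(4·π) + C, the region integral is √(3)/(4·π) + 1/3 and the full one is 1/2.
This works out to P = √(3)/(2·π) + 2/3.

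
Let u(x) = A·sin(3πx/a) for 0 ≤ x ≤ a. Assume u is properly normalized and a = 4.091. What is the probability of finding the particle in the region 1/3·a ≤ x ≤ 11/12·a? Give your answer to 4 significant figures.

|u|² is the probability density, so P = ∫_{1/3·a}^{11/12·a} |u|² dx.
The normalization integral ∫|u|²dx over the whole domain equals a/2·A², and A² cancels in the ratio.
In terms of t = x/a (A² and the length scale cancel between numerator and denominator), P = [∫_{1/3}^{11/12} sin(3·π·t)^2 dt] / [∫_{0}^{1} sin(3·π·t)^2 dt].
With ∫ sin(3·π·t)^2 dt = t/2 - sin(6·π·t)/(12·π) + C, the region integral is 1/(12·π) + 7/24 and the full one is 1/2.
Evaluating gives P = (2 + 7·π)/(12·π).

P ≈ 0.6364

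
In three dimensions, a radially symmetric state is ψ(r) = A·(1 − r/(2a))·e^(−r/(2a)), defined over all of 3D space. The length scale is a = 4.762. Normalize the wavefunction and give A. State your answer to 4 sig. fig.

A ≈ 0.01920

Require ∫ |ψ|² 4πr² dr = 1 over the whole domain.
In 3D with spherical symmetry the volume element is 4πr² dr.
Recall ∫₀^∞ r^m e^(−r/β) dr = m!·β^(m+1), the integral (without the A² prefactor) comes out to 8·π·a^3.
So A² = (8·π·a^3)^(−1).
Plugging in a = 4.762 yields A = 0.019195.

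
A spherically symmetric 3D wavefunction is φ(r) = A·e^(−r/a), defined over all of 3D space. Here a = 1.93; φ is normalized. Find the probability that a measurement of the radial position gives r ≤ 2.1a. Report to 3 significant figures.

P ≈ 0.790

P = ∫ |φ|² 4πr² dr over r ≤ 2.1a.
The full normalization integral is A²·[π·a^3] = 1, fixing A².
In terms of u = r/a (A², 4π and the length scale all cancel between numerator and denominator), P = [∫_{0}^{2.1} u^2·e^(-2·u) du] / [∫_{0}^{∞} u^2·e^(-2·u) du].
Using ∫ u^2·e^(-2·u) du = -(2·u^2 + 2·u + 1)·e^(-2·u)/4, the numerator is 1/4 - 701·e^(-21/5)/200 and the denominator is 1/4.
The region integral divided by the full integral gives P = 0.7898.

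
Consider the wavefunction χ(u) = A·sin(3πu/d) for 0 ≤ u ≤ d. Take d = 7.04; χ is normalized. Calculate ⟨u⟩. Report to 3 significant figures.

⟨u⟩ ≈ 3.52

By definition ⟨u⟩ = ∫ u |χ(u)|² du.
Evaluating both integrals, ⟨u⟩ = d/2.
Putting d = 7.04 gives 3.520.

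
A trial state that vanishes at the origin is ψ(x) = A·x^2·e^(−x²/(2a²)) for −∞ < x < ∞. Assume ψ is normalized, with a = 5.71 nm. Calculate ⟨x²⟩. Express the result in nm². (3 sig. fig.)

The expectation value is the |ψ|²-weighted average of x^2: ∫ x^2|ψ|² dx.
Since the A² factors cancel between numerator and denominator, ⟨x²⟩ = 5·a^2/2.
With a = 5.71, ⟨x^2⟩ = 81.51.

⟨x^2⟩ ≈ 81.5 nm^2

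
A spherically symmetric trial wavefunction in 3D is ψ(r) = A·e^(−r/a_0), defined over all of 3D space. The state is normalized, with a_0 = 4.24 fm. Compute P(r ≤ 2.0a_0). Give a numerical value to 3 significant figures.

P ≈ 0.762

With dV = 4πr²dr, the probability is ∫|ψ|² dV over r ≤ 2.0a_0.
A² is fixed by ∫₀^∞ 4πr²|ψ|² dr = 1, i.e. A² = (π·a_0^3)^(−1).
Substituting u = r/a_0, A², 4π and the length scale all cancel in the ratio: P = ∫_{0}^{2.0} u^2·e^(-2·u) du / ∫_{0}^{∞} u^2·e^(-2·u) du.
An antiderivative of u^2·e^(-2·u) is -(2·u^2 + 2·u + 1)·e^(-2·u)/4; evaluating from 0 to 2.0 gives 1/4 - 13·e^(-4)/4, while the full integral is 1/4.
This evaluates to P = 0.7619.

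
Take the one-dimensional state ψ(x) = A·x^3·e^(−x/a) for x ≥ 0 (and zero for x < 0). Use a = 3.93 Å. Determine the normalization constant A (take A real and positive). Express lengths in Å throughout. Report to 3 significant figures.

Normalization requires ∫|ψ|² dx = 1, integrated from 0 to ∞.
∫|ψ|² dx = A²·(45·a^7/8).
Substituting a = 3.93 gives A² = 0.00001228, so A = 0.003504.

A ≈ 0.00350 Å^(-7/2)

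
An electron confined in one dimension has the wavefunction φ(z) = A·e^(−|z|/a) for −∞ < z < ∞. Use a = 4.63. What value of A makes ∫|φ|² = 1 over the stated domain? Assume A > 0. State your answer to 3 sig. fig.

Require ∫ |φ|² dz = 1 over the whole domain.
With φ = A·e^(−|z|/a), the integral evaluates to A²·[a].
With a = 4.63: A² = 0.2160 and A = 0.4647.

A ≈ 0.465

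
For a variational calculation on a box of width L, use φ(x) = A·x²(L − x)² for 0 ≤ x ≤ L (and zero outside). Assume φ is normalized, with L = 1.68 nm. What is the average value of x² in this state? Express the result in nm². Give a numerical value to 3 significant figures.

⟨x^2⟩ ≈ 0.770 nm^2

The expectation value is the |φ|²-weighted average of x^2: ∫ x^2|φ|² dx.
The ratio of the moment integral to the normalization integral gives ⟨x²⟩ = 3·L^2/11.
Putting L = 1.68 gives 0.7697.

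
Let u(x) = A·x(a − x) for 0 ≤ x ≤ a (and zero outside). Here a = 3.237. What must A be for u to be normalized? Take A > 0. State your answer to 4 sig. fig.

Normalization requires ∫|u|² dx = 1, integrated from 0 to a.
Expanding the polynomial and integrating term by term, carrying out the integral gives A² · a^5/30.
So A² = (a^5/30)^(−1).
With a = 3.237: A² = 0.084413 and A = 0.29054.

A ≈ 0.2905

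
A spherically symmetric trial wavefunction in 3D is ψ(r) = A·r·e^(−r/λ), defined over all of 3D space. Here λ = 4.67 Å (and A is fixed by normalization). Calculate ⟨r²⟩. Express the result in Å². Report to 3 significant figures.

⟨r^2⟩ ≈ 164 Å^2

By definition ⟨r²⟩ = ∫ r^2 |ψ(r)|² 4πr² dr.
Using ∫₀^∞ rⁿ e^(−αr) dr = n!/αⁿ⁺¹, since the A² factors cancel between numerator and denominator, ⟨r²⟩ = 15·λ^2/2.
Putting λ = 4.67 gives 163.6.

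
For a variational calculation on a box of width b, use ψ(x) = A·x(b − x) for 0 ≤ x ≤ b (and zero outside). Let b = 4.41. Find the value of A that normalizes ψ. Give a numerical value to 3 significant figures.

Normalization requires ∫|ψ|² dx = 1, integrated from 0 to b.
The integral (without the A² prefactor) comes out to b^5/30.
Setting this equal to 1 gives A² = 1/(b^5/30).
Substituting b = 4.41 gives A² = 0.01799, so A = 0.1341.

A ≈ 0.134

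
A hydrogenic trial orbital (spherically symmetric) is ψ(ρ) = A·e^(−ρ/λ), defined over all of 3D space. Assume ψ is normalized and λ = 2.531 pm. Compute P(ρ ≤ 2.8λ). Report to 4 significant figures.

P ≈ 0.9176

Integrate the radial probability density 4πρ²|ψ|² over ρ ≤ 2.8λ.
Normalization gives A² = 1/(π·λ^3).
Substituting u = ρ/λ, A², 4π and the length scale all cancel in the ratio: P = ∫_{0}^{2.8} u^2·e^(-2·u) du / ∫_{0}^{∞} u^2·e^(-2·u) du.
With ∫ u^2·e^(-2·u) du = -(2·u^2 + 2·u + 1)·e^(-2·u)/4 + C, the region integral is 1/4 - 557·e^(-28/5)/100 and the full one is 1/4.
Taking the ratio yields P = 0.91761.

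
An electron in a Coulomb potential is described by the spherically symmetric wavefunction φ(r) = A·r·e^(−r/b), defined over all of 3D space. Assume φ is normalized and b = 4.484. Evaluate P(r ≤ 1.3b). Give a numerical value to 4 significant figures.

P ≈ 0.1226

P = ∫ |φ|² 4πr² dr over r ≤ 1.3b.
The full normalization integral is A²·[3·π·b^5] = 1, fixing A².
Substituting u = r/b, A², 4π and the length scale all cancel in the ratio: P = ∫_{0}^{1.3} u^4·e^(-2·u) du / ∫_{0}^{∞} u^4·e^(-2·u) du.
Using ∫ u^4·e^(-2·u) du = -(u^4/2 + u^3 + 3·u^2/2 + 3·u/2 + 3/4)·e^(-2·u), the numerator is ≈ 0.0919324 and the denominator is 3/4.
The region integral divided by the full integral gives P = 0.12258.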